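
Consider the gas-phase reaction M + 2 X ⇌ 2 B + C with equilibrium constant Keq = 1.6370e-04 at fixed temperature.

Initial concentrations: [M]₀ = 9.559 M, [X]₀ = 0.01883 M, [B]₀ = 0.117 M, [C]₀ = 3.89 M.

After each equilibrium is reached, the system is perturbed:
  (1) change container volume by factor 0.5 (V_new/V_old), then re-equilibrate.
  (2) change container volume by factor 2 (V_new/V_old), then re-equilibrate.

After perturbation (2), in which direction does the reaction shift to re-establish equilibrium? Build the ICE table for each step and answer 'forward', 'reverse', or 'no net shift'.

Q₀ = 15.71 vs Keq = 1.6370e-04 ⇒ Q>K, reverse
Step 1:
                   M          X          B          C
  init         9.559    0.01883      0.117       3.89
  Δ          0.05715     0.1143    -0.1143   -0.05715
  eq           9.616     0.1331   0.002698      3.833
  solve Keq expr → x = -0.05715; check Q = 1.6370e-04
Then change container volume by factor 0.5 (V_new/V_old).
Step 2:
                   M          X          B          C
  init         19.23     0.2663   0.005396      7.666
  Δ                0          0          0          0
  eq           19.23     0.2663   0.005396      7.666
  solve Keq expr → x = 0; check Q = 1.6370e-04
Then change container volume by factor 2 (V_new/V_old).
Step 3:
                   M          X          B          C
  init         9.616     0.1331   0.002698      3.833
  Δ                0          0          0          0
  eq           9.616     0.1331   0.002698      3.833
  solve Keq expr → x = 0; check Q = 1.6370e-04

Direction: no net shift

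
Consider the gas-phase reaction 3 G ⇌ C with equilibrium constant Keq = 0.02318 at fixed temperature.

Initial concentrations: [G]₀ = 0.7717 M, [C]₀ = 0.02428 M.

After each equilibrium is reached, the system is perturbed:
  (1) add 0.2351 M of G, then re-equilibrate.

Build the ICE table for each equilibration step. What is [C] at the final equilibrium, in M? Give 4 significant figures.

[C]_eq = 0.02377 M

Q₀ = 0.05283 vs Keq = 0.02318 ⇒ Q>K, reverse
Step 1:
                   G          C
  init        0.7717    0.02428
  Δ          0.03617   -0.01206
  eq          0.8079    0.01222
  solve Keq expr → x = -0.01206; check Q = 0.02318
Then add 0.2351 M of G.
Step 2:
                   G          C
  init         1.043    0.01222
  Δ         -0.03463    0.01154
  eq           1.008    0.02377
  solve Keq expr → x = 0.01154; check Q = 0.02318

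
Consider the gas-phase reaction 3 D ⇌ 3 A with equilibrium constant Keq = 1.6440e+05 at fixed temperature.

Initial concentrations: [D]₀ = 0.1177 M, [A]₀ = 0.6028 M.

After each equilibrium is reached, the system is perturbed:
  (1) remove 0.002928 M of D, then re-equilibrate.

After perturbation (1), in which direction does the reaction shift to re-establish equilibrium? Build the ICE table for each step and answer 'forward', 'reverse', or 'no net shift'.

Q₀ = 134.3 vs Keq = 1.6440e+05 ⇒ Q<K, forward
Step 1:
                    D           A
  Initial      0.1177      0.6028
  Change      -0.1048      0.1048
  Equil       0.01292      0.7076
  solve Keq expr → x = 0.03493; check Q = 1.6440e+05
Then remove 0.002928 M of D.
Step 2:
                    D           A
  Initial    0.009988      0.7076
  Change     0.002876   -0.002876
  Equil       0.01286      0.7047
  solve Keq expr → x = -9.5850e-04; check Q = 1.6440e+05

Direction: reverse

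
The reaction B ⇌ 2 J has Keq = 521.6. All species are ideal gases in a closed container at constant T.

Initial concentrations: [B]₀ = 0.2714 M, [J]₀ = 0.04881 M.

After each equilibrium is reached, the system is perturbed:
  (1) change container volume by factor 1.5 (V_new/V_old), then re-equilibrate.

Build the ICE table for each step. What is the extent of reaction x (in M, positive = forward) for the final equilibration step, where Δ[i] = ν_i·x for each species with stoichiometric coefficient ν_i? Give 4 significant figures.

x = 1.4800e-04 M

Q₀ = 0.008778 vs Keq = 521.6 ⇒ Q<K, forward
Step 1:
                    B           J
  init         0.2714     0.04881
  Δ           -0.2707      0.5415
  eq       6.6799e-04      0.5903
  solve Keq expr → x = 0.2707; check Q = 521.6
Then change container volume by factor 1.5 (V_new/V_old).
Step 2:
                    B           J
  init     4.4533e-04      0.3935
  Δ       -1.4800e-04  2.9599e-04
  eq       2.9733e-04      0.3938
  solve Keq expr → x = 1.4800e-04; check Q = 521.6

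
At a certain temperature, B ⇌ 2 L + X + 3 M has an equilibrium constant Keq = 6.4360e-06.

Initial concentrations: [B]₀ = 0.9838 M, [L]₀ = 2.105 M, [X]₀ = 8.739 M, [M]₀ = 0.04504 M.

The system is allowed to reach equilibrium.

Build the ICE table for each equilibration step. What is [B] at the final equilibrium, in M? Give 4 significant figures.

[B]_eq = 0.997 M

Q₀ = 0.003596 vs Keq = 6.4360e-06 ⇒ Q>K, reverse
Step 1:
                  B         L         X         M
  Initial    0.9838     2.105     8.739   0.04504
  Change    0.01317  -0.02633  -0.01317   -0.0395
  Equil       0.997     2.079     8.726  0.005542
  solve Keq expr → x = -0.01317; check Q = 6.4360e-06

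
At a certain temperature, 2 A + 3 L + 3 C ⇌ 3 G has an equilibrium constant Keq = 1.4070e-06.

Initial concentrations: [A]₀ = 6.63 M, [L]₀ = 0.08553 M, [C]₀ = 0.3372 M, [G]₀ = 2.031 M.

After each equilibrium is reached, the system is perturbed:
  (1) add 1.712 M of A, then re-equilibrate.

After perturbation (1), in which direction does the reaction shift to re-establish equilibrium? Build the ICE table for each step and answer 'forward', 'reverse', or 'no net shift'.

Q₀ = 7945 vs Keq = 1.4070e-06 ⇒ Q>K, reverse
Step 1:
                  A         L         C         G
  I            6.63   0.08553    0.3372     2.031
  C            1.23     1.844     1.844    -1.844
  E            7.86      1.93     2.182    0.1865
  solve Keq expr → x = -0.6148; check Q = 1.4070e-06
Then add 1.712 M of A.
Step 2:
                  A         L         C         G
  I           9.572      1.93     2.182    0.1865
  C        -0.01435  -0.02153  -0.02153   0.02153
  E           9.557     1.908      2.16     0.208
  solve Keq expr → x = 0.007177; check Q = 1.4070e-06

Direction: forward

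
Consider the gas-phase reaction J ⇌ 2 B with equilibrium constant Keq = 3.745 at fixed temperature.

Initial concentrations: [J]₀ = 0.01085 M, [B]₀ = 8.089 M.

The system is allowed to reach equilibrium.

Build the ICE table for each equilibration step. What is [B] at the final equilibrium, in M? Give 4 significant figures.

[B]_eq = 3.072 M

Q₀ = 6031 vs Keq = 3.745 ⇒ Q>K, reverse
Step 1:
                    J           B
  init        0.01085       8.089
  Δ             2.509      -5.017
  eq            2.519       3.072
  solve Keq expr → x = -2.509; check Q = 3.745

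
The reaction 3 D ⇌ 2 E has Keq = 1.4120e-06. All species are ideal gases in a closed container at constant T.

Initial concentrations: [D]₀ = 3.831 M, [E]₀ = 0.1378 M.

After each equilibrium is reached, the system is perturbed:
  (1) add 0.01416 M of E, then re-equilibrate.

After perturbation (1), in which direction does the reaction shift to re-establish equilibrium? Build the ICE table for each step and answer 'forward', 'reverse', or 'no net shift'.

Direction: reverse

Q₀ = 3.3772e-04 vs Keq = 1.4120e-06 ⇒ Q>K, reverse
Step 1:
                  D         E
  init        3.831    0.1378
  Δ          0.1923   -0.1282
  eq          4.023  0.009589
  solve Keq expr → x = -0.06411; check Q = 1.4120e-06
Then add 0.01416 M of E.
Step 2:
                  D         E
  init        4.023   0.02375
  Δ         0.02113  -0.01408
  eq          4.044  0.009665
  solve Keq expr → x = -0.007042; check Q = 1.4120e-06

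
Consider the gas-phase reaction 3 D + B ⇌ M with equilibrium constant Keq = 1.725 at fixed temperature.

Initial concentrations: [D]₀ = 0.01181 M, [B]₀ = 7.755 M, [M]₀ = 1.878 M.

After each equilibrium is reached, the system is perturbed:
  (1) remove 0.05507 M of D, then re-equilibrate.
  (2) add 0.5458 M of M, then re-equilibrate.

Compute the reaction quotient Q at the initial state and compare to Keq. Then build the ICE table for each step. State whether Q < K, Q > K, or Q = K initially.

Q₀ = 1.4702e+05 vs Keq = 1.725 ⇒ Q>K, reverse
Step 1:
                   D          B          M
  init       0.01181      7.755      1.878
  Δ           0.4889      0.163     -0.163
  eq          0.5008      7.918      1.715
  solve Keq expr → x = -0.163; check Q = 1.725
Then remove 0.05507 M of D.
Step 2:
                   D          B          M
  init        0.4457      7.918      1.715
  Δ          0.05298    0.01766   -0.01766
  eq          0.4987      7.936      1.697
  solve Keq expr → x = -0.01766; check Q = 1.725
Then add 0.5458 M of M.
Step 3:
                   D          B          M
  init        0.4987      7.936      2.243
  Δ          0.04693    0.01564   -0.01564
  eq          0.5456      7.951      2.228
  solve Keq expr → x = -0.01564; check Q = 1.725

Q₀ = 1.4702e+05; Q > K (proceeds reverse)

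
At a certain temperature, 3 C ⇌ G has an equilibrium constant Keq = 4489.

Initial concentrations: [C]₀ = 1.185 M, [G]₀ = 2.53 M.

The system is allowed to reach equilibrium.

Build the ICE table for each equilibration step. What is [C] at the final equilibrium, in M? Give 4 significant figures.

[C]_eq = 0.08641 M

Q₀ = 1.52 vs Keq = 4489 ⇒ Q<K, forward
Step 1:
                   C          G
  init         1.185       2.53
  Δ           -1.099     0.3662
  eq         0.08641      2.896
  solve Keq expr → x = 0.3662; check Q = 4489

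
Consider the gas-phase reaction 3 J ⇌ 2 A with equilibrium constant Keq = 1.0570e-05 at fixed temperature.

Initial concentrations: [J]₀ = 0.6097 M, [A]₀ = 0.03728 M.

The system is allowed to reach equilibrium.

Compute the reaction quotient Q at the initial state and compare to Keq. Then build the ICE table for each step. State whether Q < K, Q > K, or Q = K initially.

Q₀ = 0.006132 vs Keq = 1.0570e-05 ⇒ Q>K, reverse
Step 1:
                  J         A
  init       0.6097   0.03728
  Δ         0.05329  -0.03552
  eq          0.663  0.001755
  solve Keq expr → x = -0.01776; check Q = 1.0570e-05

Q₀ = 0.006132; Q > K (proceeds reverse)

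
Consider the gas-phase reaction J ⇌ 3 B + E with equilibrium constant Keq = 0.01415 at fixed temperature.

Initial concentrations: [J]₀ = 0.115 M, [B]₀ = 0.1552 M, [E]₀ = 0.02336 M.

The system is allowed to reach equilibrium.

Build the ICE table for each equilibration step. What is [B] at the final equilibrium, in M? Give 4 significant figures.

Q₀ = 7.5936e-04 vs Keq = 0.01415 ⇒ Q<K, forward
Step 1:
                    J           B           E
  Initial       0.115      0.1552     0.02336
  Change     -0.03651      0.1095     0.03651
  Equil       0.07849      0.2647     0.05987
  solve Keq expr → x = 0.03651; check Q = 0.01415

[B]_eq = 0.2647 M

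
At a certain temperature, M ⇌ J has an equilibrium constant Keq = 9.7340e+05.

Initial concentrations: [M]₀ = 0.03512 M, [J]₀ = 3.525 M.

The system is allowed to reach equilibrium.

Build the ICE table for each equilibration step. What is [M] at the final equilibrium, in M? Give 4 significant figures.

Q₀ = 100.4 vs Keq = 9.7340e+05 ⇒ Q<K, forward
Step 1:
                  M         J
  I         0.03512     3.525
  C        -0.03512   0.03512
  E       3.6574e-06      3.56
  solve Keq expr → x = 0.03512; check Q = 9.7340e+05

[M]_eq = 3.6574e-06 M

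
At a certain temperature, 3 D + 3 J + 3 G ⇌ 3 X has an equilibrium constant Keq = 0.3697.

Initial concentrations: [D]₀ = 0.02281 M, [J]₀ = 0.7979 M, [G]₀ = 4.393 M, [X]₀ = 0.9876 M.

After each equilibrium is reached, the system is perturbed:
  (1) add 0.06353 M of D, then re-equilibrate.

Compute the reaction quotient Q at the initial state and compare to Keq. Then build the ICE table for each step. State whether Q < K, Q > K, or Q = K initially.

Q₀ = 1885 vs Keq = 0.3697 ⇒ Q>K, reverse
Step 1:
                  D         J         G         X
  Initial   0.02281    0.7979     4.393    0.9876
  Change     0.2105    0.2105    0.2105   -0.2105
  Equil      0.2333     1.008     4.603    0.7771
  solve Keq expr → x = -0.07015; check Q = 0.3697
Then add 0.06353 M of D.
Step 2:
                  D         J         G         X
  Initial    0.2968     1.008     4.603    0.7771
  Change   -0.03948  -0.03948  -0.03948   0.03948
  Equil      0.2573    0.9689     4.564    0.8166
  solve Keq expr → x = 0.01316; check Q = 0.3697

Q₀ = 1885; Q > K (proceeds reverse)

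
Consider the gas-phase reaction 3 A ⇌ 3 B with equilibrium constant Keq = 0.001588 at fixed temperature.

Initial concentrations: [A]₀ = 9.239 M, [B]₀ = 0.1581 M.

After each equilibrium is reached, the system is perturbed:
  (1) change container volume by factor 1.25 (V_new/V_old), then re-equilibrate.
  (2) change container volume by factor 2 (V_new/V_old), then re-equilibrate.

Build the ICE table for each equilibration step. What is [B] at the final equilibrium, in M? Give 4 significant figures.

[B]_eq = 0.3927 M

Q₀ = 5.0110e-06 vs Keq = 0.001588 ⇒ Q<K, forward
Step 1:
                  A         B
  I           9.239    0.1581
  C         -0.8237    0.8237
  E           8.415    0.9818
  solve Keq expr → x = 0.2746; check Q = 0.001588
Then change container volume by factor 1.25 (V_new/V_old).
Step 2:
                  A         B
  I           6.732    0.7854
  C               0         0
  E           6.732    0.7854
  solve Keq expr → x = 0; check Q = 0.001588
Then change container volume by factor 2 (V_new/V_old).
Step 3:
                  A         B
  I           3.366    0.3927
  C               0         0
  E           3.366    0.3927
  solve Keq expr → x = 0; check Q = 0.001588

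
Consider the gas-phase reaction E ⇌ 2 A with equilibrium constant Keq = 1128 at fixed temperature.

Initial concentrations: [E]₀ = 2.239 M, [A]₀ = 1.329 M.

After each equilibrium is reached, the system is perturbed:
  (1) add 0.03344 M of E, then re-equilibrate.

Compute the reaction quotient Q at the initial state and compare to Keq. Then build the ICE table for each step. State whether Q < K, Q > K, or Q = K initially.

Q₀ = 0.7889 vs Keq = 1128 ⇒ Q<K, forward
Step 1:
                    E           A
  init          2.239       1.329
  Δ             -2.21       4.419
  eq          0.02929       5.748
  solve Keq expr → x = 2.21; check Q = 1128
Then add 0.03344 M of E.
Step 2:
                    E           A
  init        0.06273       5.748
  Δ          -0.03277     0.06554
  eq          0.02997       5.814
  solve Keq expr → x = 0.03277; check Q = 1128

Q₀ = 0.7889; Q < K (proceeds forward)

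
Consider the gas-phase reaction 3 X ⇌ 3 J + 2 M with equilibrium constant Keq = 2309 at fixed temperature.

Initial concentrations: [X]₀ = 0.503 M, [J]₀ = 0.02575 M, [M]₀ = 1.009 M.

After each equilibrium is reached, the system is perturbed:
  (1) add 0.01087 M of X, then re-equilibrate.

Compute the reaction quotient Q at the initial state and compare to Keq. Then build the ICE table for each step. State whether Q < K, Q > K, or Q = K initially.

Q₀ = 1.3659e-04; Q < K (proceeds forward)

Q₀ = 1.3659e-04 vs Keq = 2309 ⇒ Q<K, forward
Step 1:
                   X          J          M
  Initial      0.503    0.02575      1.009
  Change      -0.459      0.459      0.306
  Equil      0.04402     0.4847      1.315
  solve Keq expr → x = 0.153; check Q = 2309
Then add 0.01087 M of X.
Step 2:
                   X          J          M
  Initial    0.05489     0.4847      1.315
  Change   -0.009828   0.009828   0.006552
  Equil      0.04506     0.4946      1.322
  solve Keq expr → x = 0.003276; check Q = 2309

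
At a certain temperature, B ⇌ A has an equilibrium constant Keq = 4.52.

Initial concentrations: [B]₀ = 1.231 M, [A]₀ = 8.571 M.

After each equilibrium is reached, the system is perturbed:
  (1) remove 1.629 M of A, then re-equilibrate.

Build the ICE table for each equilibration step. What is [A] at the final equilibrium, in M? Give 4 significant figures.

Q₀ = 6.963 vs Keq = 4.52 ⇒ Q>K, reverse
Step 1:
                  B         A
  init        1.231     8.571
  Δ          0.5447   -0.5447
  eq          1.776     8.026
  solve Keq expr → x = -0.5447; check Q = 4.52
Then remove 1.629 M of A.
Step 2:
                  B         A
  init        1.776     6.397
  Δ         -0.2951    0.2951
  eq          1.481     6.692
  solve Keq expr → x = 0.2951; check Q = 4.52

[A]_eq = 6.692 M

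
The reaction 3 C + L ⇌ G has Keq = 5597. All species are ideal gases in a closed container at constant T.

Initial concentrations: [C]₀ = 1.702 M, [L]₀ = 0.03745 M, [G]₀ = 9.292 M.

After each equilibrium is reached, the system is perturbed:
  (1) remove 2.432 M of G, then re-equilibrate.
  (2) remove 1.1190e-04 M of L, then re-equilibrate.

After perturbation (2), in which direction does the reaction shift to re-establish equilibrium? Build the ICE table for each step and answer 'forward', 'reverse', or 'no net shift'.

Q₀ = 50.32 vs Keq = 5597 ⇒ Q<K, forward
Step 1:
                    C           L           G
  init          1.702     0.03745       9.292
  Δ           -0.1111    -0.03704     0.03704
  eq            1.591  4.1396e-04       9.329
  solve Keq expr → x = 0.03704; check Q = 5597
Then remove 2.432 M of G.
Step 2:
                    C           L           G
  init          1.591  4.1396e-04       6.897
  Δ       -3.2317e-04 -1.0772e-04  1.0772e-04
  eq            1.591  3.0624e-04       6.897
  solve Keq expr → x = 1.0772e-04; check Q = 5597
Then remove 1.1190e-04 M of L.
Step 3:
                    C           L           G
  init          1.591  1.9434e-04       6.897
  Δ        3.3510e-04  1.1170e-04 -1.1170e-04
  eq            1.591  3.0604e-04       6.897
  solve Keq expr → x = -1.1170e-04; check Q = 5597

Direction: reverse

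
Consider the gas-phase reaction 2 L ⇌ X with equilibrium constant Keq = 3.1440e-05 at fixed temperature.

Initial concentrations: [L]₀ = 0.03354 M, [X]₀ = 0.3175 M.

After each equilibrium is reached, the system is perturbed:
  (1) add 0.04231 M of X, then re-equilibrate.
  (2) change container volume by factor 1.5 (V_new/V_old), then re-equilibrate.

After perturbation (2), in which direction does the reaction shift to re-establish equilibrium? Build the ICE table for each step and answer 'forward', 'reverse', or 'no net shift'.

Direction: reverse

Q₀ = 282.2 vs Keq = 3.1440e-05 ⇒ Q>K, reverse
Step 1:
                  L         X
  Initial   0.03354    0.3175
  Change      0.635   -0.3175
  Equil      0.6685 1.4051e-05
  solve Keq expr → x = -0.3175; check Q = 3.1440e-05
Then add 0.04231 M of X.
Step 2:
                  L         X
  Initial    0.6685   0.04232
  Change    0.08461  -0.04231
  Equil      0.7531 1.7833e-05
  solve Keq expr → x = -0.04231; check Q = 3.1440e-05
Then change container volume by factor 1.5 (V_new/V_old).
Step 3:
                  L         X
  Initial    0.5021 1.1888e-05
  Change  7.9251e-06 -3.9626e-06
  Equil      0.5021 7.9259e-06
  solve Keq expr → x = -3.9626e-06; check Q = 3.1440e-05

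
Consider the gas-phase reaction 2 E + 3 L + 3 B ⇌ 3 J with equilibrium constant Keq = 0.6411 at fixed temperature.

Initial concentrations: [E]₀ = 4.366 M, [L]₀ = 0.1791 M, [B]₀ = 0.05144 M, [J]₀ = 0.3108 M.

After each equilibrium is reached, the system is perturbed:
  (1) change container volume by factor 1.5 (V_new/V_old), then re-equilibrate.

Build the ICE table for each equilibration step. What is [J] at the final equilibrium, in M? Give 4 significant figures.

[J]_eq = 0.07506 M

Q₀ = 2014 vs Keq = 0.6411 ⇒ Q>K, reverse
Step 1:
                   E          L          B          J
  I            4.366     0.1791    0.05144     0.3108
  C           0.1017     0.1526     0.1526    -0.1526
  E            4.468     0.3317      0.204     0.1582
  solve Keq expr → x = -0.05085; check Q = 0.6411
Then change container volume by factor 1.5 (V_new/V_old).
Step 2:
                   E          L          B          J
  I            2.978     0.2211      0.136     0.1055
  C          0.02029    0.03043    0.03043   -0.03043
  E            2.999     0.2515     0.1664    0.07506
  solve Keq expr → x = -0.01014; check Q = 0.6411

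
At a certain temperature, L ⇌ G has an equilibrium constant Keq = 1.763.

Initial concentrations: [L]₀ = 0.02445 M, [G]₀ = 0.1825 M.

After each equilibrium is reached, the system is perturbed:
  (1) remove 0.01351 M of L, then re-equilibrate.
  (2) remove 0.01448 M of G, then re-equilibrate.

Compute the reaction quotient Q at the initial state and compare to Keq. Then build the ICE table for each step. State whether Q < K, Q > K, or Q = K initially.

Q₀ = 7.464; Q > K (proceeds reverse)

Q₀ = 7.464 vs Keq = 1.763 ⇒ Q>K, reverse
Step 1:
                   L          G
  I          0.02445     0.1825
  C          0.05045   -0.05045
  E           0.0749      0.132
  solve Keq expr → x = -0.05045; check Q = 1.763
Then remove 0.01351 M of L.
Step 2:
                   L          G
  I          0.06139      0.132
  C          0.00862   -0.00862
  E          0.07001     0.1234
  solve Keq expr → x = -0.00862; check Q = 1.763
Then remove 0.01448 M of G.
Step 3:
                   L          G
  I          0.07001     0.1089
  C        -0.005241   0.005241
  E          0.06477     0.1142
  solve Keq expr → x = 0.005241; check Q = 1.763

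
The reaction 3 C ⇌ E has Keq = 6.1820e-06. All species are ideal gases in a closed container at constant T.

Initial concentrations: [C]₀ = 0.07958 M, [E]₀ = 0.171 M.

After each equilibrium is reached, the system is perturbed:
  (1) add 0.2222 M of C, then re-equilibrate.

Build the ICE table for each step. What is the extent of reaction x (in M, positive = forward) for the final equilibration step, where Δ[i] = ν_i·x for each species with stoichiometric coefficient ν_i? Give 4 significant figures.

Q₀ = 339.3 vs Keq = 6.1820e-06 ⇒ Q>K, reverse
Step 1:
                    C           E
  I           0.07958       0.171
  C             0.513      -0.171
  E            0.5926  1.2864e-06
  solve Keq expr → x = -0.171; check Q = 6.1820e-06
Then add 0.2222 M of C.
Step 2:
                    C           E
  I            0.8148  1.2864e-06
  C       -6.1722e-06  2.0574e-06
  E            0.8148  3.3438e-06
  solve Keq expr → x = 2.0574e-06; check Q = 6.1820e-06

x = 2.0574e-06 M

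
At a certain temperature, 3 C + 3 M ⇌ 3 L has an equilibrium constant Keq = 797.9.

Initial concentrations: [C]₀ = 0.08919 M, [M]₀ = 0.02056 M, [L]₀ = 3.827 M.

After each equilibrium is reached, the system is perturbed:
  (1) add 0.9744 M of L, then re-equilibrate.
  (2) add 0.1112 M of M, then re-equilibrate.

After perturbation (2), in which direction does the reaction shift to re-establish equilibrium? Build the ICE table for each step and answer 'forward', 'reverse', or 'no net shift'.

Q₀ = 9.0899e+09 vs Keq = 797.9 ⇒ Q>K, reverse
Step 1:
                    C           M           L
  I           0.08919     0.02056       3.827
  C            0.5413      0.5413     -0.5413
  E            0.6305      0.5619       3.286
  solve Keq expr → x = -0.1804; check Q = 797.9
Then add 0.9744 M of L.
Step 2:
                    C           M           L
  I            0.6305      0.5619        4.26
  C           0.07632     0.07632    -0.07632
  E            0.7068      0.6382       4.184
  solve Keq expr → x = -0.02544; check Q = 797.9
Then add 0.1112 M of M.
Step 3:
                    C           M           L
  I            0.7068      0.7494       4.184
  C          -0.05198    -0.05198     0.05198
  E            0.6548      0.6974       4.236
  solve Keq expr → x = 0.01733; check Q = 797.9

Direction: forward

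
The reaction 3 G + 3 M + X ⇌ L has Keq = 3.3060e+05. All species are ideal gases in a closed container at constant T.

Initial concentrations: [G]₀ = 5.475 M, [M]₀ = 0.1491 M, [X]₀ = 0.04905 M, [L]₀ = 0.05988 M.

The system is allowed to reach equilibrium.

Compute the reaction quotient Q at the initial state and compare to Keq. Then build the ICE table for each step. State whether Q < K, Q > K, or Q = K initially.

Q₀ = 2.244; Q < K (proceeds forward)

Q₀ = 2.244 vs Keq = 3.3060e+05 ⇒ Q<K, forward
Step 1:
                  G         M         X         L
  Initial     5.475    0.1491   0.04905   0.05988
  Change    -0.1396   -0.1396  -0.04655   0.04655
  Equil       5.335   0.00946  0.002503    0.1064
  solve Keq expr → x = 0.04655; check Q = 3.3060e+05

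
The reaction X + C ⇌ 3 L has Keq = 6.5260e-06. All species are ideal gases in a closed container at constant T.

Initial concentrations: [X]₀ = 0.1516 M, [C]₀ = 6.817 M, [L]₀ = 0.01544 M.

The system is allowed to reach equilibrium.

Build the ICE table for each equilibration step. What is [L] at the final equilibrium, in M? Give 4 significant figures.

[L]_eq = 0.01885 M

Q₀ = 3.5616e-06 vs Keq = 6.5260e-06 ⇒ Q<K, forward
Step 1:
                    X           C           L
  Initial      0.1516       6.817     0.01544
  Change    -0.001135   -0.001135    0.003405
  Equil        0.1505       6.816     0.01885
  solve Keq expr → x = 0.001135; check Q = 6.5260e-06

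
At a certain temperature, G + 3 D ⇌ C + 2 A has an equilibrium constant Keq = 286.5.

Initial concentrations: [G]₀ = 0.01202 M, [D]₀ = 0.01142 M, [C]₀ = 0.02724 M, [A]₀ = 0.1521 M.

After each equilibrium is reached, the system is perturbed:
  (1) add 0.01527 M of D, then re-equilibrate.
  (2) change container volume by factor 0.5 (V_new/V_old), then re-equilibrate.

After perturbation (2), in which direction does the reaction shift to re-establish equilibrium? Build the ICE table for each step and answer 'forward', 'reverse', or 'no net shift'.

Q₀ = 3.5202e+04 vs Keq = 286.5 ⇒ Q>K, reverse
Step 1:
                    G           D           C           A
  init        0.01202     0.01142     0.02724      0.1521
  Δ           0.00889     0.02667    -0.00889    -0.01778
  eq          0.02091     0.03809     0.01835      0.1343
  solve Keq expr → x = -0.00889; check Q = 286.5
Then add 0.01527 M of D.
Step 2:
                    G           D           C           A
  init        0.02091     0.05336     0.01835      0.1343
  Δ         -0.003189   -0.009568    0.003189    0.006378
  eq          0.01772     0.04379     0.02154      0.1407
  solve Keq expr → x = 0.003189; check Q = 286.5
Then change container volume by factor 0.5 (V_new/V_old).
Step 3:
                    G           D           C           A
  init        0.03544     0.08758     0.04308      0.2814
  Δ         -0.003927    -0.01178    0.003927    0.007854
  eq          0.03151      0.0758     0.04701      0.2893
  solve Keq expr → x = 0.003927; check Q = 286.5

Direction: forward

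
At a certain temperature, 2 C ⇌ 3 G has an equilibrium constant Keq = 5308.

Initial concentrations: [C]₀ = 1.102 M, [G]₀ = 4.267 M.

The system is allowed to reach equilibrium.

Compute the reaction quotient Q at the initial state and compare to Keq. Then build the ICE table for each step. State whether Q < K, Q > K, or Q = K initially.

Q₀ = 63.97 vs Keq = 5308 ⇒ Q<K, forward
Step 1:
                    C           G
  Initial       1.102       4.267
  Change       -0.918       1.377
  Equil         0.184       5.644
  solve Keq expr → x = 0.459; check Q = 5308

Q₀ = 63.97; Q < K (proceeds forward)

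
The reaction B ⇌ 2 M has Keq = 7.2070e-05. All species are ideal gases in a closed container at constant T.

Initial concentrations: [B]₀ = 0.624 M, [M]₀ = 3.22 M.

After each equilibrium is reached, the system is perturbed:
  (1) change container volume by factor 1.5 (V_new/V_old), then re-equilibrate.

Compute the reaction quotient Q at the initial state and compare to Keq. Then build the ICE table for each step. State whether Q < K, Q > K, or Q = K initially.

Q₀ = 16.62; Q > K (proceeds reverse)

Q₀ = 16.62 vs Keq = 7.2070e-05 ⇒ Q>K, reverse
Step 1:
                  B         M
  I           0.624      3.22
  C           1.604    -3.207
  E           2.228   0.01267
  solve Keq expr → x = -1.604; check Q = 7.2070e-05
Then change container volume by factor 1.5 (V_new/V_old).
Step 2:
                  B         M
  I           1.485  0.008447
  C       -9.4758e-04  0.001895
  E           1.484   0.01034
  solve Keq expr → x = 9.4758e-04; check Q = 7.2070e-05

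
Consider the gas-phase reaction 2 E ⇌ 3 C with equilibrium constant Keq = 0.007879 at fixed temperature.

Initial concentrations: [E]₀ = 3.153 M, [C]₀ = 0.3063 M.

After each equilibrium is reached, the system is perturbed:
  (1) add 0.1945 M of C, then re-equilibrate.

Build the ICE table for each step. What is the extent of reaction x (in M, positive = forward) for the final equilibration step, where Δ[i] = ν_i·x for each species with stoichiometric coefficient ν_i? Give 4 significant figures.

Q₀ = 0.002891 vs Keq = 0.007879 ⇒ Q<K, forward
Step 1:
                   E          C
  Initial      3.153     0.3063
  Change    -0.07642     0.1146
  Equil        3.077     0.4209
  solve Keq expr → x = 0.03821; check Q = 0.007879
Then add 0.1945 M of C.
Step 2:
                   E          C
  Initial      3.077     0.6154
  Change      0.1223    -0.1834
  Equil        3.199      0.432
  solve Keq expr → x = -0.06114; check Q = 0.007879

x = -0.06114 M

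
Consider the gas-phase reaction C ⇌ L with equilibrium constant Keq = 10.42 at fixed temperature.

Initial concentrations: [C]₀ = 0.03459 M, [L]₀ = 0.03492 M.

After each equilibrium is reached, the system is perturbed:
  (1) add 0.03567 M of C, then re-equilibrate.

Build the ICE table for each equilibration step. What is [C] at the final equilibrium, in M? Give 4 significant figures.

Q₀ = 1.01 vs Keq = 10.42 ⇒ Q<K, forward
Step 1:
                  C         L
  Initial   0.03459   0.03492
  Change    -0.0285    0.0285
  Equil    0.006087   0.06342
  solve Keq expr → x = 0.0285; check Q = 10.42
Then add 0.03567 M of C.
Step 2:
                  C         L
  Initial   0.04176   0.06342
  Change   -0.03255   0.03255
  Equil     0.00921   0.09597
  solve Keq expr → x = 0.03255; check Q = 10.42

[C]_eq = 0.00921 M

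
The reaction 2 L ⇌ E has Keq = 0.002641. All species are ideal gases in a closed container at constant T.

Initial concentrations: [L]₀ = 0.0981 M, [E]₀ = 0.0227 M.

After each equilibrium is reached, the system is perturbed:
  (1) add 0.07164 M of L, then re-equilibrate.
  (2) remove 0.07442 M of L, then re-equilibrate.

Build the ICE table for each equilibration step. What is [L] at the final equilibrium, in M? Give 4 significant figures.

Q₀ = 2.359 vs Keq = 0.002641 ⇒ Q>K, reverse
Step 1:
                    L           E
  Initial      0.0981      0.0227
  Change      0.04529    -0.02265
  Equil        0.1434  5.4302e-05
  solve Keq expr → x = -0.02265; check Q = 0.002641
Then add 0.07164 M of L.
Step 2:
                    L           E
  Initial       0.215  5.4302e-05
  Change  -1.3532e-04  6.7660e-05
  Equil        0.2149  1.2196e-04
  solve Keq expr → x = 6.7660e-05; check Q = 0.002641
Then remove 0.07442 M of L.
Step 3:
                    L           E
  Initial      0.1405  1.2196e-04
  Change   1.3948e-04 -6.9742e-05
  Equil        0.1406  5.2220e-05
  solve Keq expr → x = -6.9742e-05; check Q = 0.002641

[L]_eq = 0.1406 M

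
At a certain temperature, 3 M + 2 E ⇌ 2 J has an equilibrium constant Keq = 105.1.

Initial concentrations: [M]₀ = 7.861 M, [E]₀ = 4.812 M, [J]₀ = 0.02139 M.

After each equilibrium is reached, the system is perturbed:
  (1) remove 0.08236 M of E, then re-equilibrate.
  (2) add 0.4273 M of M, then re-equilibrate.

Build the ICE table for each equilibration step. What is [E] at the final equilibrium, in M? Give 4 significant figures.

[E]_eq = 0.2307 M

Q₀ = 4.0676e-08 vs Keq = 105.1 ⇒ Q<K, forward
Step 1:
                   M          E          J
  init         7.861      4.812    0.02139
  Δ           -6.696     -4.464      4.464
  eq           1.165      0.348      4.485
  solve Keq expr → x = 2.232; check Q = 105.1
Then remove 0.08236 M of E.
Step 2:
                   M          E          J
  init         1.165     0.2656      4.485
  Δ          0.07293    0.04862   -0.04862
  eq           1.238     0.3142      4.437
  solve Keq expr → x = -0.02431; check Q = 105.1
Then add 0.4273 M of M.
Step 3:
                   M          E          J
  init         1.665     0.3142      4.437
  Δ          -0.1252    -0.0835     0.0835
  eq            1.54     0.2307       4.52
  solve Keq expr → x = 0.04175; check Q = 105.1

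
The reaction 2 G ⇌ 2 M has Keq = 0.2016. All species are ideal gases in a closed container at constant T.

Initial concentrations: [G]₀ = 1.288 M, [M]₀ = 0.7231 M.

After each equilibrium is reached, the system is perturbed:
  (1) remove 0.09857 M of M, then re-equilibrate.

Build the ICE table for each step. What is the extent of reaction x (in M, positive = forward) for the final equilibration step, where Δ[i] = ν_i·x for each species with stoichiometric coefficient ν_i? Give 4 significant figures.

x = 0.03401 M

Q₀ = 0.3152 vs Keq = 0.2016 ⇒ Q>K, reverse
Step 1:
                  G         M
  Initial     1.288    0.7231
  Change    0.09992  -0.09992
  Equil       1.388    0.6232
  solve Keq expr → x = -0.04996; check Q = 0.2016
Then remove 0.09857 M of M.
Step 2:
                  G         M
  Initial     1.388    0.5246
  Change   -0.06803   0.06803
  Equil        1.32    0.5926
  solve Keq expr → x = 0.03401; check Q = 0.2016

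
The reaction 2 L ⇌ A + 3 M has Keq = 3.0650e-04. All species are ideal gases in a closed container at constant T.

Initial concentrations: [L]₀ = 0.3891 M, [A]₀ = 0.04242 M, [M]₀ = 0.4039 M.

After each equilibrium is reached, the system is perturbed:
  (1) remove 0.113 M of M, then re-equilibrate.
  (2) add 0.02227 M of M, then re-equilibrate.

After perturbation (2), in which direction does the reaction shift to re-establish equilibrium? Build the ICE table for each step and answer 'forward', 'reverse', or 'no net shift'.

Q₀ = 0.01846 vs Keq = 3.0650e-04 ⇒ Q>K, reverse
Step 1:
                   L          A          M
  Initial     0.3891    0.04242     0.4039
  Change     0.07906   -0.03953    -0.1186
  Equil       0.4682   0.002892     0.2853
  solve Keq expr → x = -0.03953; check Q = 3.0650e-04
Then remove 0.113 M of M.
Step 2:
                   L          A          M
  Initial     0.4682   0.002892     0.1723
  Change    -0.01247   0.006237    0.01871
  Equil       0.4557    0.00913      0.191
  solve Keq expr → x = 0.006237; check Q = 3.0650e-04
Then add 0.02227 M of M.
Step 3:
                   L          A          M
  Initial     0.4557    0.00913     0.2133
  Change    0.003796  -0.001898  -0.005694
  Equil       0.4595   0.007232     0.2076
  solve Keq expr → x = -0.001898; check Q = 3.0650e-04

Direction: reverse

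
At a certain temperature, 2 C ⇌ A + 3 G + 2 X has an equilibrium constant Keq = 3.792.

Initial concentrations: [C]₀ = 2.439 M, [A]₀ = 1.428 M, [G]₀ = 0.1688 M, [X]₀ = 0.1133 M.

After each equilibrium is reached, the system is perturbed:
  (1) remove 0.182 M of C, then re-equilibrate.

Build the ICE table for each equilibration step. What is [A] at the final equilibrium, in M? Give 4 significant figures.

Q₀ = 1.4821e-05 vs Keq = 3.792 ⇒ Q<K, forward
Step 1:
                    C           A           G           X
  init          2.439       1.428      0.1688      0.1133
  Δ           -0.9444      0.4722       1.417      0.9444
  eq            1.495         1.9       1.585       1.058
  solve Keq expr → x = 0.4722; check Q = 3.792
Then remove 0.182 M of C.
Step 2:
                    C           A           G           X
  init          1.313         1.9       1.585       1.058
  Δ           0.03943    -0.01972    -0.05915    -0.03943
  eq            1.352        1.88       1.526       1.018
  solve Keq expr → x = -0.01972; check Q = 3.792

[A]_eq = 1.88 M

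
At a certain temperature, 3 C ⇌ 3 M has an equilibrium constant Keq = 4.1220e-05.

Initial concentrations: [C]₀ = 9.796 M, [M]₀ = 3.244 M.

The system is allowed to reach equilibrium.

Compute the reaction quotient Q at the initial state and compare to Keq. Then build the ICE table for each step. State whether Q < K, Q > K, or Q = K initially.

Q₀ = 0.03632; Q > K (proceeds reverse)

Q₀ = 0.03632 vs Keq = 4.1220e-05 ⇒ Q>K, reverse
Step 1:
                   C          M
  I            9.796      3.244
  C            2.809     -2.809
  E             12.6     0.4354
  solve Keq expr → x = -0.9362; check Q = 4.1220e-05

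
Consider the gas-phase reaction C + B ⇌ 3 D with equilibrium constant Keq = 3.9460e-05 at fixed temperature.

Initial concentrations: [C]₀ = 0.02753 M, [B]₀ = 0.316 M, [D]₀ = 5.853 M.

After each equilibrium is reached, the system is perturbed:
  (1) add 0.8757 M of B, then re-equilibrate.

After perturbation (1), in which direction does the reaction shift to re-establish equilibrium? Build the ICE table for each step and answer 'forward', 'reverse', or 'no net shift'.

Q₀ = 2.3048e+04 vs Keq = 3.9460e-05 ⇒ Q>K, reverse
Step 1:
                   C          B          D
  I          0.02753      0.316      5.853
  C            1.932      1.932     -5.797
  E             1.96      2.248    0.05582
  solve Keq expr → x = -1.932; check Q = 3.9460e-05
Then add 0.8757 M of B.
Step 2:
                   C          B          D
  I             1.96      3.124    0.05582
  C        -0.002144  -0.002144   0.006431
  E            1.958      3.122    0.06225
  solve Keq expr → x = 0.002144; check Q = 3.9460e-05

Direction: forward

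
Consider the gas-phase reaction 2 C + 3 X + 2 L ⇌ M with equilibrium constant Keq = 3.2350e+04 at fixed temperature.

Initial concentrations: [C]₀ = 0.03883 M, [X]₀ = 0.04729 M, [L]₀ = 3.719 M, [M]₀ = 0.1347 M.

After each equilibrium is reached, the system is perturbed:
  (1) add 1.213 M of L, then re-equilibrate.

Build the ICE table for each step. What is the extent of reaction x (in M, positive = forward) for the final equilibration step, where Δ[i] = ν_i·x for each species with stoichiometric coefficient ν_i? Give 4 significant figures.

x = 0.002001 M

Q₀ = 6.1076e+04 vs Keq = 3.2350e+04 ⇒ Q>K, reverse
Step 1:
                    C           X           L           M
  Initial     0.03883     0.04729       3.719      0.1347
  Change     0.004475    0.006713    0.004475   -0.002238
  Equil       0.04331       0.054       3.723      0.1325
  solve Keq expr → x = -0.002238; check Q = 3.2350e+04
Then add 1.213 M of L.
Step 2:
                    C           X           L           M
  Initial     0.04331       0.054       4.936      0.1325
  Change    -0.004001   -0.006002   -0.004001    0.002001
  Equil        0.0393       0.048       4.932      0.1345
  solve Keq expr → x = 0.002001; check Q = 3.2350e+04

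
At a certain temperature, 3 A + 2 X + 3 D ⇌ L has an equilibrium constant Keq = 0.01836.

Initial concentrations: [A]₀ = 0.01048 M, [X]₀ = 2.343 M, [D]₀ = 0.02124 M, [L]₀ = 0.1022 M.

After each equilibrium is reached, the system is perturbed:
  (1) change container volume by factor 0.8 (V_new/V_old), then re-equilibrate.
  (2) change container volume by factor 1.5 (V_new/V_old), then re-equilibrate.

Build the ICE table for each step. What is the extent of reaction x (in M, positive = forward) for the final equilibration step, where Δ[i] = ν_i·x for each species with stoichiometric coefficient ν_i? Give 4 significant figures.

Q₀ = 1.6879e+09 vs Keq = 0.01836 ⇒ Q>K, reverse
Step 1:
                    A           X           D           L
  init        0.01048       2.343     0.02124      0.1022
  Δ            0.3062      0.2041      0.3062     -0.1021
  eq           0.3167       2.547      0.3274  1.3281e-04
  solve Keq expr → x = -0.1021; check Q = 0.01836
Then change container volume by factor 0.8 (V_new/V_old).
Step 2:
                    A           X           D           L
  init         0.3959       3.184      0.4093  1.6602e-04
  Δ         -0.001812   -0.001208   -0.001812  6.0389e-04
  eq            0.394       3.183      0.4075  7.6991e-04
  solve Keq expr → x = 6.0389e-04; check Q = 0.01836
Then change container volume by factor 1.5 (V_new/V_old).
Step 3:
                    A           X           D           L
  init         0.2627       2.122      0.2717  5.1327e-04
  Δ          0.001447  9.6443e-04    0.001447 -4.8222e-04
  eq           0.2641       2.123      0.2731  3.1058e-05
  solve Keq expr → x = -4.8222e-04; check Q = 0.01836

x = -4.8222e-04 M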